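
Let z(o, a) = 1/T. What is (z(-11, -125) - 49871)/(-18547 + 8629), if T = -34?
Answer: 565205/112404 ≈ 5.0283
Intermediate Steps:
z(o, a) = -1/34 (z(o, a) = 1/(-34) = -1/34)
(z(-11, -125) - 49871)/(-18547 + 8629) = (-1/34 - 49871)/(-18547 + 8629) = -1695615/34/(-9918) = -1695615/34*(-1/9918) = 565205/112404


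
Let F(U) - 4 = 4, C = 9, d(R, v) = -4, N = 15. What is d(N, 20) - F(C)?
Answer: -12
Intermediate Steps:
F(U) = 8 (F(U) = 4 + 4 = 8)
d(N, 20) - F(C) = -4 - 1*8 = -4 - 8 = -12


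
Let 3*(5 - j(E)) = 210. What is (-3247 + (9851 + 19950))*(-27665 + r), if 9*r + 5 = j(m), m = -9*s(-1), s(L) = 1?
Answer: -6613406470/9 ≈ -7.3482e+8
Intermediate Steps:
m = -9 (m = -9*1 = -9)
j(E) = -65 (j(E) = 5 - ⅓*210 = 5 - 70 = -65)
r = -70/9 (r = -5/9 + (⅑)*(-65) = -5/9 - 65/9 = -70/9 ≈ -7.7778)
(-3247 + (9851 + 19950))*(-27665 + r) = (-3247 + (9851 + 19950))*(-27665 - 70/9) = (-3247 + 29801)*(-249055/9) = 26554*(-249055/9) = -6613406470/9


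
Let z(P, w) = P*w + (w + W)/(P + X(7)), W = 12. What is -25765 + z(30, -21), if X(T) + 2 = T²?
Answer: -2032424/77 ≈ -26395.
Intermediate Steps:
X(T) = -2 + T²
z(P, w) = P*w + (12 + w)/(47 + P) (z(P, w) = P*w + (w + 12)/(P + (-2 + 7²)) = P*w + (12 + w)/(P + (-2 + 49)) = P*w + (12 + w)/(P + 47) = P*w + (12 + w)/(47 + P))
-25765 + z(30, -21) = -25765 + (12 - 21 - 21*30² + 47*30*(-21))/(47 + 30) = -25765 + (12 - 21 - 21*900 - 29610)/77 = -25765 + (12 - 21 - 18900 - 29610)/77 = -25765 + (1/77)*(-48519) = -25765 - 48519/77 = -2032424/77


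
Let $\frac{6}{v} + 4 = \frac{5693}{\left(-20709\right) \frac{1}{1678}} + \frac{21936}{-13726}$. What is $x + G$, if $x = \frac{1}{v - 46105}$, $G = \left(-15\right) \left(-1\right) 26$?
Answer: $\frac{596579974895477449}{1529692328394656} \approx 390.0$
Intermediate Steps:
$v = - \frac{426377601}{33178438391}$ ($v = \frac{6}{-4 + \left(\frac{5693}{\left(-20709\right) \frac{1}{1678}} + \frac{21936}{-13726}\right)} = \frac{6}{-4 + \left(\frac{5693}{\left(-20709\right) \frac{1}{1678}} + 21936 \left(- \frac{1}{13726}\right)\right)} = \frac{6}{-4 + \left(\frac{5693}{- \frac{20709}{1678}} - \frac{10968}{6863}\right)} = \frac{6}{-4 + \left(5693 \left(- \frac{1678}{20709}\right) - \frac{10968}{6863}\right)} = \frac{6}{-4 - \frac{65788373314}{142125867}} = \frac{6}{- \frac{66356876782}{142125867}} = 6 \left(- \frac{142125867}{66356876782}\right) = - \frac{426377601}{33178438391} \approx -0.012851$)
$G = 390$ ($G = 15 \cdot 26 = 390$)
$x = - \frac{33178438391}{1529692328394656}$ ($x = \frac{1}{- \frac{426377601}{33178438391} - 46105} = \frac{1}{- \frac{1529692328394656}{33178438391}} = - \frac{33178438391}{1529692328394656} \approx -2.169 \cdot 10^{-5}$)
$x + G = - \frac{33178438391}{1529692328394656} + 390 = \frac{596579974895477449}{1529692328394656}$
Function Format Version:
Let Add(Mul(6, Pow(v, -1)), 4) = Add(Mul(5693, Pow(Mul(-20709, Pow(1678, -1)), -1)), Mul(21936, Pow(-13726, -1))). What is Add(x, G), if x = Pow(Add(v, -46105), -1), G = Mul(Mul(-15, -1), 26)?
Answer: Rational(596579974895477449, 1529692328394656) ≈ 390.00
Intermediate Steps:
v = Rational(-426377601, 33178438391) (v = Mul(6, Pow(Add(-4, Add(Mul(5693, Pow(Mul(-20709, Pow(1678, -1)), -1)), Mul(21936, Pow(-13726, -1)))), -1)) = Mul(6, Pow(Add(-4, Add(Mul(5693, Pow(Mul(-20709, Rational(1, 1678)), -1)), Mul(21936, Rational(-1, 13726)))), -1)) = Mul(6, Pow(Add(-4, Add(Mul(5693, Pow(Rational(-20709, 1678), -1)), Rational(-10968, 6863))), -1)) = Mul(6, Pow(Add(-4, Add(Mul(5693, Rational(-1678, 20709)), Rational(-10968, 6863))), -1)) = Mul(6, Pow(Add(-4, Add(Rational(-9552854, 20709), Rational(-10968, 6863))), -1)) = Mul(6, Pow(Add(-4, Rational(-65788373314, 142125867)), -1)) = Mul(6, Pow(Rational(-66356876782, 142125867), -1)) = Mul(6, Rational(-142125867, 66356876782)) = Rational(-426377601, 33178438391) ≈ -0.012851)
G = 390 (G = Mul(15, 26) = 390)
x = Rational(-33178438391, 1529692328394656) (x = Pow(Add(Rational(-426377601, 33178438391), -46105), -1) = Pow(Rational(-1529692328394656, 33178438391), -1) = Rational(-33178438391, 1529692328394656) ≈ -2.1690e-5)
Add(x, G) = Add(Rational(-33178438391, 1529692328394656), 390) = Rational(596579974895477449, 1529692328394656)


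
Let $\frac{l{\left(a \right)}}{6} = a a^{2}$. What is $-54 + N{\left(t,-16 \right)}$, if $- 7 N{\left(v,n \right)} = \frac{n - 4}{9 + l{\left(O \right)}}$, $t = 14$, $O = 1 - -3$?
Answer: $- \frac{148534}{2751} \approx -53.993$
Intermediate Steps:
$O = 4$ ($O = 1 + 3 = 4$)
$l{\left(a \right)} = 6 a^{3}$ ($l{\left(a \right)} = 6 a a^{2} = 6 a^{3}$)
$N{\left(v,n \right)} = \frac{4}{2751} - \frac{n}{2751}$ ($N{\left(v,n \right)} = - \frac{\left(n - 4\right) \frac{1}{9 + 6 \cdot 4^{3}}}{7} = - \frac{\left(-4 + n\right) \frac{1}{9 + 6 \cdot 64}}{7} = - \frac{\left(-4 + n\right) \frac{1}{9 + 384}}{7} = - \frac{\left(-4 + n\right) \frac{1}{393}}{7} = - \frac{- \frac{4}{393} + \frac{n}{393}}{7} = \frac{4}{2751} - \frac{n}{2751}$)
$-54 + N{\left(t,-16 \right)} = -54 + \left(\frac{4}{2751} - - \frac{16}{2751}\right) = -54 + \left(\frac{4}{2751} + \frac{16}{2751}\right) = -54 + \frac{20}{2751} = - \frac{148534}{2751}$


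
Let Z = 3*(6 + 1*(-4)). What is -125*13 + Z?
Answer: -1619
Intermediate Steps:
Z = 6 (Z = 3*(6 - 4) = 3*2 = 6)
-125*13 + Z = -125*13 + 6 = -1625 + 6 = -1619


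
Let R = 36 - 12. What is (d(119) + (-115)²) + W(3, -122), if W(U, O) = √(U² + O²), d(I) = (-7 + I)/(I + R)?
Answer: 1891287/143 + √14893 ≈ 13348.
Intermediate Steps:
R = 24
d(I) = (-7 + I)/(24 + I) (d(I) = (-7 + I)/(I + 24) = (-7 + I)/(24 + I))
W(U, O) = √(O² + U²)
(d(119) + (-115)²) + W(3, -122) = ((-7 + 119)/(24 + 119) + (-115)²) + √((-122)² + 3²) = (112/143 + 13225) + √(14884 + 9) = ((1/143)*112 + 13225) + √14893 = (112/143 + 13225) + √14893 = 1891287/143 + √14893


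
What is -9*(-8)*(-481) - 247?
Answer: -34879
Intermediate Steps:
-9*(-8)*(-481) - 247 = 72*(-481) - 247 = -34632 - 247 = -34879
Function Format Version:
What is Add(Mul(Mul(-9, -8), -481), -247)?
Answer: -34879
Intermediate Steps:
Add(Mul(Mul(-9, -8), -481), -247) = Add(Mul(72, -481), -247) = Add(-34632, -247) = -34879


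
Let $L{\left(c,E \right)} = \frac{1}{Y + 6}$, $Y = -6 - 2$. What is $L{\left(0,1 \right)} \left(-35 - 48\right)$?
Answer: $\frac{83}{2} \approx 41.5$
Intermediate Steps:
$Y = -8$ ($Y = -6 - 2 = -8$)
$L{\left(c,E \right)} = - \frac{1}{2}$ ($L{\left(c,E \right)} = \frac{1}{-8 + 6} = \frac{1}{-2} = - \frac{1}{2}$)
$L{\left(0,1 \right)} \left(-35 - 48\right) = - \frac{-35 - 48}{2} = \left(- \frac{1}{2}\right) \left(-83\right) = \frac{83}{2}$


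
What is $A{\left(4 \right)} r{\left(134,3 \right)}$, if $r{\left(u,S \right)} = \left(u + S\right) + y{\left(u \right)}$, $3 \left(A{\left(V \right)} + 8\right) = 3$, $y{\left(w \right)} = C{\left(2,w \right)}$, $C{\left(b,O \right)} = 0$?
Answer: $-959$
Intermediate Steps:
$y{\left(w \right)} = 0$
$A{\left(V \right)} = -7$ ($A{\left(V \right)} = -8 + \frac{1}{3} \cdot 3 = -8 + 1 = -7$)
$r{\left(u,S \right)} = S + u$ ($r{\left(u,S \right)} = \left(u + S\right) + 0 = \left(S + u\right) + 0 = S + u$)
$A{\left(4 \right)} r{\left(134,3 \right)} = - 7 \left(3 + 134\right) = \left(-7\right) 137 = -959$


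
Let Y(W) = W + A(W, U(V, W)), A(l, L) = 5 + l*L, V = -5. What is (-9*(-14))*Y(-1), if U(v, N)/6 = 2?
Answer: -1008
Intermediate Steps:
U(v, N) = 12 (U(v, N) = 6*2 = 12)
A(l, L) = 5 + L*l
Y(W) = 5 + 13*W (Y(W) = W + (5 + 12*W) = 5 + 13*W)
(-9*(-14))*Y(-1) = (-9*(-14))*(5 + 13*(-1)) = 126*(5 - 13) = 126*(-8) = -1008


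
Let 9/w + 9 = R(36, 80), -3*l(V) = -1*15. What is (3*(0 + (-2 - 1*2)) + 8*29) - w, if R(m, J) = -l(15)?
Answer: 3089/14 ≈ 220.64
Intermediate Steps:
l(V) = 5 (l(V) = -(-1)*15/3 = -⅓*(-15) = 5)
R(m, J) = -5 (R(m, J) = -1*5 = -5)
w = -9/14 (w = 9/(-9 - 5) = 9/(-14) = 9*(-1/14) = -9/14 ≈ -0.64286)
(3*(0 + (-2 - 1*2)) + 8*29) - w = (3*(0 + (-2 - 1*2)) + 8*29) - 1*(-9/14) = (3*(0 + (-2 - 2)) + 232) + 9/14 = (3*(0 - 4) + 232) + 9/14 = (3*(-4) + 232) + 9/14 = (-12 + 232) + 9/14 = 220 + 9/14 = 3089/14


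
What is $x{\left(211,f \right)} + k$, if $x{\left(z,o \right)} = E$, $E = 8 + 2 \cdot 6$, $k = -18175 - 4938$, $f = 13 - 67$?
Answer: $-23093$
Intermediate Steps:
$f = -54$ ($f = 13 - 67 = -54$)
$k = -23113$ ($k = -18175 - 4938 = -23113$)
$E = 20$ ($E = 8 + 12 = 20$)
$x{\left(z,o \right)} = 20$
$x{\left(211,f \right)} + k = 20 - 23113 = -23093$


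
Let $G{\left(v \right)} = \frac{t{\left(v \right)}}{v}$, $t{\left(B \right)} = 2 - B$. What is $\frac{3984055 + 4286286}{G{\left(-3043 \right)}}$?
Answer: $- \frac{25166647663}{3045} \approx -8.2649 \cdot 10^{6}$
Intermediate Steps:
$G{\left(v \right)} = \frac{2 - v}{v}$
$\frac{3984055 + 4286286}{G{\left(-3043 \right)}} = \frac{3984055 + 4286286}{\frac{1}{-3043} \left(2 - -3043\right)} = \frac{8270341}{\left(- \frac{1}{3043}\right) \left(2 + 3043\right)} = \frac{8270341}{\left(- \frac{1}{3043}\right) 3045} = \frac{8270341}{- \frac{3045}{3043}} = 8270341 \left(- \frac{3043}{3045}\right) = - \frac{25166647663}{3045}$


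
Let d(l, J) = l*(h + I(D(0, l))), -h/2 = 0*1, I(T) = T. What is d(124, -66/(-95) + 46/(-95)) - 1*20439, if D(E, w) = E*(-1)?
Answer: -20439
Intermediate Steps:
D(E, w) = -E
h = 0 (h = -0 = -2*0 = 0)
d(l, J) = 0 (d(l, J) = l*(0 - 1*0) = l*(0 + 0) = l*0 = 0)
d(124, -66/(-95) + 46/(-95)) - 1*20439 = 0 - 1*20439 = 0 - 20439 = -20439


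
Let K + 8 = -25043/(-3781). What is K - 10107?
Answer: -38219772/3781 ≈ -10108.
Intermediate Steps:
K = -5205/3781 (K = -8 - 25043/(-3781) = -8 - 25043*(-1/3781) = -8 + 25043/3781 = -5205/3781 ≈ -1.3766)
K - 10107 = -5205/3781 - 10107 = -38219772/3781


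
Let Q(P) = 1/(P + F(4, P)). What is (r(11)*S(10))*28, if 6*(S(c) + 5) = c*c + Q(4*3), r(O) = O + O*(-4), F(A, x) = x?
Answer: -129437/12 ≈ -10786.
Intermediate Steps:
r(O) = -3*O (r(O) = O - 4*O = -3*O)
Q(P) = 1/(2*P) (Q(P) = 1/(P + P) = 1/(2*P))
S(c) = -719/144 + c²/6 (S(c) = -5 + (c*c + 1/(2*((4*3))))/6 = -5 + (c² + (½)/12)/6 = -5 + (c² + (½)*(1/12))/6 = -5 + (c² + 1/24)/6 = -5 + (1/24 + c²)/6 = -5 + (1/144 + c²/6) = -719/144 + c²/6)
(r(11)*S(10))*28 = ((-3*11)*(-719/144 + (⅙)*10²))*28 = -33*(-719/144 + (⅙)*100)*28 = -33*(-719/144 + 50/3)*28 = -33*1681/144*28 = -18491/48*28 = -129437/12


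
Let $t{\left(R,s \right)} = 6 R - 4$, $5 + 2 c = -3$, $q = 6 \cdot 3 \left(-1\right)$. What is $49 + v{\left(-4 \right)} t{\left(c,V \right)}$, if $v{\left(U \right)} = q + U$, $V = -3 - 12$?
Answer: $665$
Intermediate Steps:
$q = -18$ ($q = 18 \left(-1\right) = -18$)
$c = -4$ ($c = - \frac{5}{2} + \frac{1}{2} \left(-3\right) = - \frac{5}{2} - \frac{3}{2} = -4$)
$V = -15$ ($V = -3 - 12 = -15$)
$t{\left(R,s \right)} = -4 + 6 R$
$v{\left(U \right)} = -18 + U$
$49 + v{\left(-4 \right)} t{\left(c,V \right)} = 49 + \left(-18 - 4\right) \left(-4 + 6 \left(-4\right)\right) = 49 - 22 \left(-4 - 24\right) = 49 - -616 = 49 + 616 = 665$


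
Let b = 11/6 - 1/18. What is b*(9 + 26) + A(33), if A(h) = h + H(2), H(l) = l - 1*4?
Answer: 839/9 ≈ 93.222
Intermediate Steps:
H(l) = -4 + l (H(l) = l - 4 = -4 + l)
b = 16/9 (b = 11*(⅙) - 1*1/18 = 11/6 - 1/18 = 16/9 ≈ 1.7778)
A(h) = -2 + h (A(h) = h + (-4 + 2) = h - 2 = -2 + h)
b*(9 + 26) + A(33) = 16*(9 + 26)/9 + (-2 + 33) = (16/9)*35 + 31 = 560/9 + 31 = 839/9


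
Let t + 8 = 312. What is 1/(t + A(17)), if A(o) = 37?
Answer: 1/341 ≈ 0.0029326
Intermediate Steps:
t = 304 (t = -8 + 312 = 304)
1/(t + A(17)) = 1/(304 + 37) = 1/341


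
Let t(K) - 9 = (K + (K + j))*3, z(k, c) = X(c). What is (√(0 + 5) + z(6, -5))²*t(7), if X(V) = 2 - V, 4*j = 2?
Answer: 2835 + 735*√5 ≈ 4478.5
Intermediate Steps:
j = ½ (j = (¼)*2 = ½ ≈ 0.50000)
z(k, c) = 2 - c
t(K) = 21/2 + 6*K (t(K) = 9 + (K + (K + ½))*3 = 9 + (K + (½ + K))*3 = 9 + (½ + 2*K)*3 = 9 + (3/2 + 6*K) = 21/2 + 6*K)
(√(0 + 5) + z(6, -5))²*t(7) = (√(0 + 5) + (2 - 1*(-5)))²*(21/2 + 6*7) = (√5 + (2 + 5))²*(21/2 + 42) = (√5 + 7)²*(105/2) = (7 + √5)²*(105/2) = 105*(7 + √5)²/2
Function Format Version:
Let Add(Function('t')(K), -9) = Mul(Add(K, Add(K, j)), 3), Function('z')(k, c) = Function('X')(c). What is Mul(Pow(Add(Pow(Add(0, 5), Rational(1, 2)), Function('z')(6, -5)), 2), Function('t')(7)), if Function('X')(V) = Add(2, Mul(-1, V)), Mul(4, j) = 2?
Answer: Add(2835, Mul(735, Pow(5, Rational(1, 2)))) ≈ 4478.5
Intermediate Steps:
j = Rational(1, 2) (j = Mul(Rational(1, 4), 2) = Rational(1, 2) ≈ 0.50000)
Function('z')(k, c) = Add(2, Mul(-1, c))
Function('t')(K) = Add(Rational(21, 2), Mul(6, K)) (Function('t')(K) = Add(9, Mul(Add(K, Add(K, Rational(1, 2))), 3)) = Add(9, Mul(Add(K, Add(Rational(1, 2), K)), 3)) = Add(9, Mul(Add(Rational(1, 2), Mul(2, K)), 3)) = Add(9, Add(Rational(3, 2), Mul(6, K))) = Add(Rational(21, 2), Mul(6, K)))
Mul(Pow(Add(Pow(Add(0, 5), Rational(1, 2)), Function('z')(6, -5)), 2), Function('t')(7)) = Mul(Pow(Add(Pow(Add(0, 5), Rational(1, 2)), Add(2, Mul(-1, -5))), 2), Add(Rational(21, 2), Mul(6, 7))) = Mul(Pow(Add(Pow(5, Rational(1, 2)), Add(2, 5)), 2), Add(Rational(21, 2), 42)) = Mul(Pow(Add(Pow(5, Rational(1, 2)), 7), 2), Rational(105, 2)) = Mul(Pow(Add(7, Pow(5, Rational(1, 2))), 2), Rational(105, 2)) = Mul(Rational(105, 2), Pow(Add(7, Pow(5, Rational(1, 2))), 2))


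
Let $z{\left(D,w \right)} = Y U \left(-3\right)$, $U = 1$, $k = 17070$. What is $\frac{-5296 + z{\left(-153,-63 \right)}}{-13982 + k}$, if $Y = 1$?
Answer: $- \frac{5299}{3088} \approx -1.716$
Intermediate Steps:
$z{\left(D,w \right)} = -3$ ($z{\left(D,w \right)} = 1 \cdot 1 \left(-3\right) = 1 \left(-3\right) = -3$)
$\frac{-5296 + z{\left(-153,-63 \right)}}{-13982 + k} = \frac{-5296 - 3}{-13982 + 17070} = - \frac{5299}{3088}$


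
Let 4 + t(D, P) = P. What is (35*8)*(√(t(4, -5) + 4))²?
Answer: -1400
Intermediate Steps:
t(D, P) = -4 + P
(35*8)*(√(t(4, -5) + 4))² = (35*8)*(√((-4 - 5) + 4))² = 280*(√(-9 + 4))² = 280*(√(-5))² = 280*(I*√5)² = 280*(-5) = -1400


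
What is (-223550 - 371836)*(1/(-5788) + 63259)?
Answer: -108998235189063/2894 ≈ -3.7664e+10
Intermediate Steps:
(-223550 - 371836)*(1/(-5788) + 63259) = -595386*(-1/5788 + 63259) = -595386*366143091/5788 = -108998235189063/2894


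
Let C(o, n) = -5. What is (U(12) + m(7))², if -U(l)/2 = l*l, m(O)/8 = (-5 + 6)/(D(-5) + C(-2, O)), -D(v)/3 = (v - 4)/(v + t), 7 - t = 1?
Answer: 10010896/121 ≈ 82735.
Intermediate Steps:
t = 6 (t = 7 - 1*1 = 7 - 1 = 6)
D(v) = -3*(-4 + v)/(6 + v) (D(v) = -3*(v - 4)/(v + 6) = -3*(-4 + v)/(6 + v))
m(O) = 4/11 (m(O) = 8*((-5 + 6)/(3*(4 - 1*(-5))/(6 - 5) - 5)) = 8*(1/(3*(4 + 5)/1 - 5)) = 8*(1/(3*1*9 - 5)) = 8*(1/(27 - 5)) = 8*(1/22) = 4/11)
U(l) = -2*l² (U(l) = -2*l*l = -2*l²)
(U(12) + m(7))² = (-2*12² + 4/11)² = (-2*144 + 4/11)² = (-288 + 4/11)² = (-3164/11)² = 10010896/121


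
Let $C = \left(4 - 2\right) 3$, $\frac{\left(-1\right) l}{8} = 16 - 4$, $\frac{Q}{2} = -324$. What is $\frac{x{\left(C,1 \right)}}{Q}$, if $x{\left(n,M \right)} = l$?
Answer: $\frac{4}{27} \approx 0.14815$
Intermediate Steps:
$Q = -648$ ($Q = 2 \left(-324\right) = -648$)
$l = -96$ ($l = - 8 \left(16 - 4\right) = \left(-8\right) 12 = -96$)
$C = 6$ ($C = 2 \cdot 3 = 6$)
$x{\left(n,M \right)} = -96$
$\frac{x{\left(C,1 \right)}}{Q} = - \frac{96}{-648} = \left(-96\right) \left(- \frac{1}{648}\right) = \frac{4}{27}$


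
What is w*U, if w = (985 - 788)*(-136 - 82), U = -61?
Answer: 2619706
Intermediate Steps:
w = -42946 (w = 197*(-218) = -42946)
w*U = -42946*(-61) = 2619706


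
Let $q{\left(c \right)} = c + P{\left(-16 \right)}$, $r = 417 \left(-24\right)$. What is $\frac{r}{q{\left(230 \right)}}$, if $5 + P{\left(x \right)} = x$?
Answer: $- \frac{10008}{209} \approx -47.885$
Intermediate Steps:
$r = -10008$
$P{\left(x \right)} = -5 + x$
$q{\left(c \right)} = -21 + c$ ($q{\left(c \right)} = c - 21 = -21 + c$)
$\frac{r}{q{\left(230 \right)}} = - \frac{10008}{-21 + 230} = - \frac{10008}{209}$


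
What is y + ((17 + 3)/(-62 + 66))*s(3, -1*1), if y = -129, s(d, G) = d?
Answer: -114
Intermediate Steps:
y + ((17 + 3)/(-62 + 66))*s(3, -1*1) = -129 + ((17 + 3)/(-62 + 66))*3 = -129 + (20/4)*3 = -129 + (20*(¼))*3 = -129 + 5*3 = -129 + 15 = -114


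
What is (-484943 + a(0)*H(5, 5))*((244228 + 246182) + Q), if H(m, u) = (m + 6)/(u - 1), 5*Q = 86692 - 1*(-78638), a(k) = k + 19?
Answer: -253828670247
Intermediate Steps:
a(k) = 19 + k
Q = 33066 (Q = (86692 - 1*(-78638))/5 = (86692 + 78638)/5 = (⅕)*165330 = 33066)
H(m, u) = (6 + m)/(-1 + u)
(-484943 + a(0)*H(5, 5))*((244228 + 246182) + Q) = (-484943 + (19 + 0)*((6 + 5)/(-1 + 5)))*((244228 + 246182) + 33066) = (-484943 + 19*(11/4))*(490410 + 33066) = (-484943 + 19*((¼)*11))*523476 = (-484943 + 19*(11/4))*523476 = (-484943 + 209/4)*523476 = -1939563/4*523476 = -253828670247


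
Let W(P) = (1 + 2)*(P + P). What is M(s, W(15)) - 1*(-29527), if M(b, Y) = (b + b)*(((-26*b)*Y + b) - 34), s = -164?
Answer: -125778809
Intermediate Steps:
W(P) = 6*P (W(P) = 3*(2*P) = 6*P)
M(b, Y) = 2*b*(-34 + b - 26*Y*b) (M(b, Y) = (2*b)*((-26*Y*b + b) - 34) = (2*b)*((b - 26*Y*b) - 34) = (2*b)*(-34 + b - 26*Y*b) = 2*b*(-34 + b - 26*Y*b))
M(s, W(15)) - 1*(-29527) = 2*(-164)*(-34 - 164 - 26*6*15*(-164)) - 1*(-29527) = 2*(-164)*(-34 - 164 - 26*90*(-164)) + 29527 = 2*(-164)*(-34 - 164 + 383760) + 29527 = 2*(-164)*383562 + 29527 = -125808336 + 29527 = -125778809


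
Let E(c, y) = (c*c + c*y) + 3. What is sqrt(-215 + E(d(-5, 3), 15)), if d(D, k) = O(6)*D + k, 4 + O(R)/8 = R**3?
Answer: sqrt(71732162) ≈ 8469.5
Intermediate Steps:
O(R) = -32 + 8*R**3
d(D, k) = k + 1696*D (d(D, k) = (-32 + 8*6**3)*D + k = (-32 + 8*216)*D + k = (-32 + 1728)*D + k = 1696*D + k = k + 1696*D)
E(c, y) = 3 + c**2 + c*y (E(c, y) = (c**2 + c*y) + 3 = 3 + c**2 + c*y)
sqrt(-215 + E(d(-5, 3), 15)) = sqrt(-215 + (3 + (3 + 1696*(-5))**2 + (3 + 1696*(-5))*15)) = sqrt(-215 + (3 + (3 - 8480)**2 + (3 - 8480)*15)) = sqrt(-215 + (3 + (-8477)**2 - 8477*15)) = sqrt(-215 + (3 + 71859529 - 127155)) = sqrt(-215 + 71732377) = sqrt(71732162)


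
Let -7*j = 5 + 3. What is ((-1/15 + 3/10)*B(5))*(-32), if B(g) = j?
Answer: 128/15 ≈ 8.5333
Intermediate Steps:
j = -8/7 (j = -(5 + 3)/7 = -⅐*8 = -8/7 ≈ -1.1429)
B(g) = -8/7
((-1/15 + 3/10)*B(5))*(-32) = ((-1/15 + 3/10)*(-8/7))*(-32) = ((7/30)*(-8/7))*(-32) = -4/15*(-32) = 128/15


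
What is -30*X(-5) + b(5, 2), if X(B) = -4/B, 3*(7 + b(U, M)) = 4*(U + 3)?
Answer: -61/3 ≈ -20.333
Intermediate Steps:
b(U, M) = -3 + 4*U/3 (b(U, M) = -7 + (4*(U + 3))/3 = -7 + (4*(3 + U))/3 = -7 + (12 + 4*U)/3 = -7 + (4 + 4*U/3) = -3 + 4*U/3)
-30*X(-5) + b(5, 2) = -(-120)/(-5) + (-3 + (4/3)*5) = -(-120)*(-1)/5 + (-3 + 20/3) = -30*⅘ + 11/3 = -24 + 11/3 = -61/3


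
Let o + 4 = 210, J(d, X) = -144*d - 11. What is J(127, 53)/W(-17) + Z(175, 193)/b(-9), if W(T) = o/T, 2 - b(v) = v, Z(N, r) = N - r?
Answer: 3418205/2266 ≈ 1508.5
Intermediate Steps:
J(d, X) = -11 - 144*d
b(v) = 2 - v
o = 206 (o = -4 + 210 = 206)
W(T) = 206/T
J(127, 53)/W(-17) + Z(175, 193)/b(-9) = (-11 - 144*127)/((206/(-17))) + (175 - 1*193)/(2 - 1*(-9)) = (-11 - 18288)/((206*(-1/17))) + (175 - 193)/(2 + 9) = -18299/(-206/17) - 18/11 = -18299*(-17/206) - 18*1/11 = 311083/206 - 18/11 = 3418205/2266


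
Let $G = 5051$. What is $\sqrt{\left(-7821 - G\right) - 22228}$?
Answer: $30 i \sqrt{39} \approx 187.35 i$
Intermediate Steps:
$\sqrt{\left(-7821 - G\right) - 22228} = \sqrt{\left(-7821 - 5051\right) - 22228} = \sqrt{-12872 - 22228} = \sqrt{-35100} = 30 i \sqrt{39}$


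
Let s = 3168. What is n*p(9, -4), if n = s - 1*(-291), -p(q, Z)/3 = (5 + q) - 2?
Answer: -124524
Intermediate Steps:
p(q, Z) = -9 - 3*q (p(q, Z) = -3*((5 + q) - 2) = -3*(3 + q) = -9 - 3*q)
n = 3459 (n = 3168 - 1*(-291) = 3168 + 291 = 3459)
n*p(9, -4) = 3459*(-9 - 3*9) = 3459*(-9 - 27) = 3459*(-36) = -124524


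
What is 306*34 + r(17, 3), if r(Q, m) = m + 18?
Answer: 10425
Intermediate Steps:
r(Q, m) = 18 + m
306*34 + r(17, 3) = 306*34 + (18 + 3) = 10404 + 21 = 10425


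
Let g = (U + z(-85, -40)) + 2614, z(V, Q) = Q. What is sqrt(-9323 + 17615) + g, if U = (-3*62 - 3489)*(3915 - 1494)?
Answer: -8894601 + 2*sqrt(2073) ≈ -8.8945e+6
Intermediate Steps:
U = -8897175 (U = (-186 - 3489)*2421 = -3675*2421 = -8897175)
g = -8894601 (g = (-8897175 - 40) + 2614 = -8897215 + 2614 = -8894601)
sqrt(-9323 + 17615) + g = sqrt(-9323 + 17615) - 8894601 = sqrt(8292) - 8894601 = 2*sqrt(2073) - 8894601 = -8894601 + 2*sqrt(2073)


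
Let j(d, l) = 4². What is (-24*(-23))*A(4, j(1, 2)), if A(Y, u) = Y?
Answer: 2208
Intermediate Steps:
j(d, l) = 16
(-24*(-23))*A(4, j(1, 2)) = -24*(-23)*4 = 552*4 = 2208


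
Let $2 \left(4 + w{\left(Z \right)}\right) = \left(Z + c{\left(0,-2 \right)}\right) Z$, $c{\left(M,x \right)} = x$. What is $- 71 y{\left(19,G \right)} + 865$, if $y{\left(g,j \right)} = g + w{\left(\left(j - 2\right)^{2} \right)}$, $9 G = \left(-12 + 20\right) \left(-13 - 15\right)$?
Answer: $- \frac{121420355044}{6561} \approx -1.8506 \cdot 10^{7}$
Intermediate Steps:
$w{\left(Z \right)} = -4 + \frac{Z \left(-2 + Z\right)}{2}$ ($w{\left(Z \right)} = -4 + \frac{\left(Z - 2\right) Z}{2} = -4 + \frac{\left(-2 + Z\right) Z}{2} = -4 + \frac{Z \left(-2 + Z\right)}{2}$)
$G = - \frac{224}{9}$ ($G = \frac{\left(-12 + 20\right) \left(-13 - 15\right)}{9} = \frac{8 \left(-28\right)}{9} = \frac{1}{9} \left(-224\right) = - \frac{224}{9} \approx -24.889$)
$y{\left(g,j \right)} = -4 + g + \frac{\left(-2 + j\right)^{4}}{2} - \left(-2 + j\right)^{2}$ ($y{\left(g,j \right)} = g - \left(4 + \left(j - 2\right)^{2} - \frac{\left(j - 2\right)^{4}}{2}\right) = g - \left(4 + \left(-2 + j\right)^{2} - \frac{\left(-2 + j\right)^{4}}{2}\right) = -4 + g + \frac{\left(-2 + j\right)^{4}}{2} - \left(-2 + j\right)^{2}$)
$- 71 y{\left(19,G \right)} + 865 = - 71 \left(-4 + 19 + \frac{\left(-2 - \frac{224}{9}\right)^{4}}{2} - \left(-2 - \frac{224}{9}\right)^{2}\right) + 865 = - 71 \left(-4 + 19 + \frac{\left(- \frac{242}{9}\right)^{4}}{2} - \left(- \frac{242}{9}\right)^{2}\right) + 865 = - 71 \left(-4 + 19 + \frac{1}{2} \cdot \frac{3429742096}{6561} - \frac{58564}{81}\right) + 865 = - 71 \left(-4 + 19 + \frac{1714871048}{6561} - \frac{58564}{81}\right) + 865 = \left(-71\right) \frac{1710225779}{6561} + 865 = - \frac{121426030309}{6561} + 865 = - \frac{121420355044}{6561}$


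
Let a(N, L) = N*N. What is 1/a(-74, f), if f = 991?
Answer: 1/5476 ≈ 0.00018262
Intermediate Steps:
a(N, L) = N²
1/a(-74, f) = 1/((-74)²) = 1/5476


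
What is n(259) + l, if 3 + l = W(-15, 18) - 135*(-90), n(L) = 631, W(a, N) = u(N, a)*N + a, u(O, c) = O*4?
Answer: 14059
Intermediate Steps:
u(O, c) = 4*O
W(a, N) = a + 4*N² (W(a, N) = (4*N)*N + a = 4*N² + a = a + 4*N²)
l = 13428 (l = -3 + ((-15 + 4*18²) - 135*(-90)) = -3 + ((-15 + 4*324) + 12150) = -3 + ((-15 + 1296) + 12150) = -3 + (1281 + 12150) = -3 + 13431 = 13428)
n(259) + l = 631 + 13428 = 14059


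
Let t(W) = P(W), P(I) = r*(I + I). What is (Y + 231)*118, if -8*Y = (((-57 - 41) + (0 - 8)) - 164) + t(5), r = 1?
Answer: 31093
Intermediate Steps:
P(I) = 2*I (P(I) = 1*(I + I) = 1*(2*I) = 2*I)
t(W) = 2*W
Y = 65/2 (Y = -((((-57 - 41) + (0 - 8)) - 164) + 2*5)/8 = -(((-98 - 8) - 164) + 10)/8 = -((-106 - 164) + 10)/8 = -(-270 + 10)/8 = -⅛*(-260) = 65/2 ≈ 32.500)
(Y + 231)*118 = (65/2 + 231)*118 = (527/2)*118 = 31093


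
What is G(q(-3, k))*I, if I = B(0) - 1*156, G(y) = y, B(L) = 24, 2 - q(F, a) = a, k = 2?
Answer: 0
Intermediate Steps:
q(F, a) = 2 - a
I = -132 (I = 24 - 1*156 = 24 - 156 = -132)
G(q(-3, k))*I = (2 - 1*2)*(-132) = (2 - 2)*(-132) = 0*(-132) = 0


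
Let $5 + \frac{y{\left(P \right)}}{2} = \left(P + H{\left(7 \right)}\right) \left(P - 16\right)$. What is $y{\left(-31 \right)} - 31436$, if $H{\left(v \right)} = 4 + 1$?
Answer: $-29002$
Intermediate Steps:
$H{\left(v \right)} = 5$
$y{\left(P \right)} = -10 + 2 \left(-16 + P\right) \left(5 + P\right)$ ($y{\left(P \right)} = -10 + 2 \left(P + 5\right) \left(P - 16\right) = -10 + 2 \left(5 + P\right) \left(-16 + P\right) = -10 + 2 \left(-16 + P\right) \left(5 + P\right)$)
$y{\left(-31 \right)} - 31436 = \left(-170 - -682 + 2 \left(-31\right)^{2}\right) - 31436 = \left(-170 + 682 + 2 \cdot 961\right) - 31436 = \left(-170 + 682 + 1922\right) - 31436 = 2434 - 31436 = -29002$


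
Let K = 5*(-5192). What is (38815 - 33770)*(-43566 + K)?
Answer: -350758670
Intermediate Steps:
K = -25960
(38815 - 33770)*(-43566 + K) = (38815 - 33770)*(-43566 - 25960) = 5045*(-69526) = -350758670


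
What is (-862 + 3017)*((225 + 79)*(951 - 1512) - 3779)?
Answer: -375666065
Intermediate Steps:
(-862 + 3017)*((225 + 79)*(951 - 1512) - 3779) = 2155*(304*(-561) - 3779) = 2155*(-170544 - 3779) = 2155*(-174323) = -375666065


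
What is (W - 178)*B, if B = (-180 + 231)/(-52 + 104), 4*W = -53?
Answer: -39015/208 ≈ -187.57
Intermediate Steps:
W = -53/4 (W = (1/4)*(-53) = -53/4 ≈ -13.250)
B = 51/52 ≈ 0.98077
(W - 178)*B = (-53/4 - 178)*(51/52) = -765/4*51/52 = -39015/208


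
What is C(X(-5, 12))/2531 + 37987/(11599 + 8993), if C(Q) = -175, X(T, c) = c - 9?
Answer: 92541497/52118352 ≈ 1.7756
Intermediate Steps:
X(T, c) = -9 + c
C(X(-5, 12))/2531 + 37987/(11599 + 8993) = -175/2531 + 37987/(11599 + 8993) = -175*1/2531 + 37987/20592 = -175/2531 + 37987*(1/20592) = -175/2531 + 37987/20592 = 92541497/52118352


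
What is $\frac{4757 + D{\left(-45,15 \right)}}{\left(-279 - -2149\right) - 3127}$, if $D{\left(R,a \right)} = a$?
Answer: $- \frac{4772}{1257} \approx -3.7963$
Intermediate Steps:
$\frac{4757 + D{\left(-45,15 \right)}}{\left(-279 - -2149\right) - 3127} = \frac{4757 + 15}{\left(-279 - -2149\right) - 3127} = \frac{4772}{\left(-279 + 2149\right) - 3127} = \frac{4772}{1870 - 3127} = \frac{4772}{-1257} = 4772 \left(- \frac{1}{1257}\right) = - \frac{4772}{1257}$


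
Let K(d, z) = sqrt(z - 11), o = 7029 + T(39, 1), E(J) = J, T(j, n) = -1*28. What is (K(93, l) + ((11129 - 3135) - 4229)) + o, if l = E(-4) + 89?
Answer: 10766 + sqrt(74) ≈ 10775.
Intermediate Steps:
T(j, n) = -28
o = 7001 (o = 7029 - 28 = 7001)
l = 85 (l = -4 + 89 = 85)
K(d, z) = sqrt(-11 + z)
(K(93, l) + ((11129 - 3135) - 4229)) + o = (sqrt(-11 + 85) + ((11129 - 3135) - 4229)) + 7001 = (sqrt(74) + (7994 - 4229)) + 7001 = (sqrt(74) + 3765) + 7001 = (3765 + sqrt(74)) + 7001 = 10766 + sqrt(74)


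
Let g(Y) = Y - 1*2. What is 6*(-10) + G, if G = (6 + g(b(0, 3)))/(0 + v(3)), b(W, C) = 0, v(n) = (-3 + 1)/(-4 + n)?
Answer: -58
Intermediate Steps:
v(n) = -2/(-4 + n)
g(Y) = -2 + Y (g(Y) = Y - 2 = -2 + Y)
G = 2 (G = (6 + (-2 + 0))/(0 - 2/(-4 + 3)) = (6 - 2)/(0 - 2/(-1)) = 4/(0 - 2*(-1)) = 4/(0 + 2) = 4/2 = 4*(½) = 2)
6*(-10) + G = 6*(-10) + 2 = -60 + 2 = -58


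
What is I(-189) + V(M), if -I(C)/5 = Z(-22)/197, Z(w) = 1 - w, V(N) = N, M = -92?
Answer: -18239/197 ≈ -92.584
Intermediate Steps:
I(C) = -115/197 (I(C) = -5*(1 - 1*(-22))/197 = -5*(1 + 22)/197 = -115/197)
I(-189) + V(M) = -115/197 - 92 = -18239/197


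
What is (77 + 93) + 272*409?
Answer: 111418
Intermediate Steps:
(77 + 93) + 272*409 = 170 + 111248 = 111418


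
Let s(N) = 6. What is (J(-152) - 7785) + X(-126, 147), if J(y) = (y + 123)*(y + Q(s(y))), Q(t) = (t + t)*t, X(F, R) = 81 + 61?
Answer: -5323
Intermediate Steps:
X(F, R) = 142
Q(t) = 2*t² (Q(t) = (2*t)*t = 2*t²)
J(y) = (72 + y)*(123 + y) (J(y) = (y + 123)*(y + 2*6²) = (123 + y)*(y + 2*36) = (123 + y)*(y + 72) = (123 + y)*(72 + y) = (72 + y)*(123 + y))
(J(-152) - 7785) + X(-126, 147) = ((8856 + (-152)² + 195*(-152)) - 7785) + 142 = ((8856 + 23104 - 29640) - 7785) + 142 = (2320 - 7785) + 142 = -5465 + 142 = -5323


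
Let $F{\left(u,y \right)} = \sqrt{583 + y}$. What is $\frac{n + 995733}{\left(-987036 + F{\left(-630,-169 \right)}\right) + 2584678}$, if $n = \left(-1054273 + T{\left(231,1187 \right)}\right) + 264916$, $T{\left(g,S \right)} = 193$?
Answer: $\frac{165011655149}{1276229979875} - \frac{619707 \sqrt{46}}{2552459959750} \approx 0.12929$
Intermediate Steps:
$n = -789164$ ($n = \left(-1054273 + 193\right) + 264916 = -1054080 + 264916 = -789164$)
$\frac{n + 995733}{\left(-987036 + F{\left(-630,-169 \right)}\right) + 2584678} = \frac{-789164 + 995733}{\left(-987036 + \sqrt{583 - 169}\right) + 2584678} = \frac{206569}{\left(-987036 + \sqrt{414}\right) + 2584678} = \frac{206569}{\left(-987036 + 3 \sqrt{46}\right) + 2584678} = \frac{206569}{1597642 + 3 \sqrt{46}}$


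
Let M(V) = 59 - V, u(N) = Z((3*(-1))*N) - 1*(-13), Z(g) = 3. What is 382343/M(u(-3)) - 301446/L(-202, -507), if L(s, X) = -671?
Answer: 269514331/28853 ≈ 9341.0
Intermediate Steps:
u(N) = 16 (u(N) = 3 - 1*(-13) = 3 + 13 = 16)
382343/M(u(-3)) - 301446/L(-202, -507) = 382343/(59 - 1*16) - 301446/(-671) = 382343/(59 - 16) - 301446*(-1/671) = 382343/43 + 301446/671 = 269514331/28853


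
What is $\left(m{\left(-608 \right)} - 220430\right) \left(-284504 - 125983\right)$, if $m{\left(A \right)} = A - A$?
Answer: $90483649410$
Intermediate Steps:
$m{\left(A \right)} = 0$
$\left(m{\left(-608 \right)} - 220430\right) \left(-284504 - 125983\right) = \left(0 - 220430\right) \left(-284504 - 125983\right) = \left(-220430\right) \left(-410487\right) = 90483649410$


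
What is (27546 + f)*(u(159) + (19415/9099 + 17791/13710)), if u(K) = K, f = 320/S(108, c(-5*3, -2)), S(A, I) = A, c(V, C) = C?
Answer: 2511995872476953/561362805 ≈ 4.4748e+6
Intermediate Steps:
f = 80/27 (f = 320/108 = 320*(1/108) = 80/27 ≈ 2.9630)
(27546 + f)*(u(159) + (19415/9099 + 17791/13710)) = (27546 + 80/27)*(159 + (19415/9099 + 17791/13710)) = 743822*(159 + (19415*(1/9099) + 17791*(1/13710)))/27 = 743822*(159 + (19415/9099 + 17791/13710))/27 = 743822*(159 + 142686653/41582430)/27 = (743822/27)*(6754293023/41582430) = 2511995872476953/561362805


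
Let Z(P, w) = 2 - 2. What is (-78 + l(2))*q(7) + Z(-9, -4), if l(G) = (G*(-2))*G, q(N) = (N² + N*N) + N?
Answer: -9030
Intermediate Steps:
q(N) = N + 2*N² (q(N) = (N² + N²) + N = 2*N² + N = N + 2*N²)
Z(P, w) = 0
l(G) = -2*G² (l(G) = (-2*G)*G = -2*G²)
(-78 + l(2))*q(7) + Z(-9, -4) = (-78 - 2*2²)*(7*(1 + 2*7)) + 0 = (-78 - 2*4)*(7*(1 + 14)) + 0 = (-78 - 8)*(7*15) + 0 = -86*105 + 0 = -9030 + 0 = -9030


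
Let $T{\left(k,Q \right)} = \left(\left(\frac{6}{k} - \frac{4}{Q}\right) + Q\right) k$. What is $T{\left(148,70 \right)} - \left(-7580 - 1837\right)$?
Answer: $\frac{692109}{35} \approx 19775.0$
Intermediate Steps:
$T{\left(k,Q \right)} = k \left(Q - \frac{4}{Q} + \frac{6}{k}\right)$ ($T{\left(k,Q \right)} = \left(\left(- \frac{4}{Q} + \frac{6}{k}\right) + Q\right) k = \left(Q - \frac{4}{Q} + \frac{6}{k}\right) k = k \left(Q - \frac{4}{Q} + \frac{6}{k}\right)$)
$T{\left(148,70 \right)} - \left(-7580 - 1837\right) = \left(6 + 70 \cdot 148 - \frac{592}{70}\right) - \left(-7580 - 1837\right) = \left(6 + 10360 - 592 \cdot \frac{1}{70}\right) - \left(-7580 - 1837\right) = \left(6 + 10360 - \frac{296}{35}\right) - -9417 = \frac{362514}{35} + 9417 = \frac{692109}{35}$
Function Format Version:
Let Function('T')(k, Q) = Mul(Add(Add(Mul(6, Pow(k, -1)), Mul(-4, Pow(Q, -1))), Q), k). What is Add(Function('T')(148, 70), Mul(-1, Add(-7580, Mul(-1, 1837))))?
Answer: Rational(692109, 35) ≈ 19775.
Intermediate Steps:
Function('T')(k, Q) = Mul(k, Add(Q, Mul(-4, Pow(Q, -1)), Mul(6, Pow(k, -1)))) (Function('T')(k, Q) = Mul(Add(Add(Mul(-4, Pow(Q, -1)), Mul(6, Pow(k, -1))), Q), k) = Mul(Add(Q, Mul(-4, Pow(Q, -1)), Mul(6, Pow(k, -1))), k) = Mul(k, Add(Q, Mul(-4, Pow(Q, -1)), Mul(6, Pow(k, -1)))))
Add(Function('T')(148, 70), Mul(-1, Add(-7580, Mul(-1, 1837)))) = Add(Add(6, Mul(70, 148), Mul(-4, 148, Pow(70, -1))), Mul(-1, Add(-7580, Mul(-1, 1837)))) = Add(Add(6, 10360, Mul(-4, 148, Rational(1, 70))), Mul(-1, Add(-7580, -1837))) = Add(Add(6, 10360, Rational(-296, 35)), Mul(-1, -9417)) = Add(Rational(362514, 35), 9417) = Rational(692109, 35)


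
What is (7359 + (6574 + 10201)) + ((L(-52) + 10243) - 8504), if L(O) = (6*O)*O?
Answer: 42097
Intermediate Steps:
L(O) = 6*O²
(7359 + (6574 + 10201)) + ((L(-52) + 10243) - 8504) = (7359 + (6574 + 10201)) + ((6*(-52)² + 10243) - 8504) = (7359 + 16775) + ((6*2704 + 10243) - 8504) = 24134 + ((16224 + 10243) - 8504) = 24134 + (26467 - 8504) = 24134 + 17963 = 42097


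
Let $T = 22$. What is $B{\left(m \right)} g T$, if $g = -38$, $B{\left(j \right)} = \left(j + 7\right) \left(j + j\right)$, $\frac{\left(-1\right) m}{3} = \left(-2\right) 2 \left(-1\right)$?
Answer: $-100320$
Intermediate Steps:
$m = -12$ ($m = - 3 \left(-2\right) 2 \left(-1\right) = - 3 \left(\left(-4\right) \left(-1\right)\right) = \left(-3\right) 4 = -12$)
$B{\left(j \right)} = 2 j \left(7 + j\right)$ ($B{\left(j \right)} = \left(7 + j\right) 2 j = 2 j \left(7 + j\right)$)
$B{\left(m \right)} g T = 2 \left(-12\right) \left(7 - 12\right) \left(-38\right) 22 = 2 \left(-12\right) \left(-5\right) \left(-38\right) 22 = 120 \left(-38\right) 22 = \left(-4560\right) 22 = -100320$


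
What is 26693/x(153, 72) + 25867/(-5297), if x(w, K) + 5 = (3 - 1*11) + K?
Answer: 139866668/312523 ≈ 447.54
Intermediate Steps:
x(w, K) = -13 + K (x(w, K) = -5 + ((3 - 1*11) + K) = -5 + ((3 - 11) + K) = -5 + (-8 + K) = -13 + K)
26693/x(153, 72) + 25867/(-5297) = 26693/(-13 + 72) + 25867/(-5297) = 26693/59 + 25867*(-1/5297) = 26693*(1/59) - 25867/5297 = 26693/59 - 25867/5297 = 139866668/312523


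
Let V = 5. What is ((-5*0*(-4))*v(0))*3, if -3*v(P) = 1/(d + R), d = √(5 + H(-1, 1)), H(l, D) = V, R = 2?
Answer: 0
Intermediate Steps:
H(l, D) = 5
d = √10 (d = √(5 + 5) = √10 ≈ 3.1623)
v(P) = -1/(3*(2 + √10)) (v(P) = -1/(3*(√10 + 2)) = -1/(3*(2 + √10)))
((-5*0*(-4))*v(0))*3 = ((-5*0*(-4))*(⅑ - √10/18))*3 = ((0*(-4))*(⅑ - √10/18))*3 = (0*(⅑ - √10/18))*3 = 0*3 = 0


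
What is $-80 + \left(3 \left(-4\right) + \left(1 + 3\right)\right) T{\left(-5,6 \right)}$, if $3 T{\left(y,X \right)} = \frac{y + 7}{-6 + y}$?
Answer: $- \frac{2624}{33} \approx -79.515$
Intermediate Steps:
$T{\left(y,X \right)} = \frac{7 + y}{3 \left(-6 + y\right)}$ ($T{\left(y,X \right)} = \frac{\left(y + 7\right) \frac{1}{-6 + y}}{3} = \frac{\left(7 + y\right) \frac{1}{-6 + y}}{3} = \frac{\frac{1}{-6 + y} \left(7 + y\right)}{3} = \frac{7 + y}{3 \left(-6 + y\right)}$)
$-80 + \left(3 \left(-4\right) + \left(1 + 3\right)\right) T{\left(-5,6 \right)} = -80 + \left(3 \left(-4\right) + \left(1 + 3\right)\right) \frac{7 - 5}{3 \left(-6 - 5\right)} = -80 + \left(-12 + 4\right) \frac{1}{3} \frac{1}{-11} \cdot 2 = -80 - 8 \cdot \frac{1}{3} \left(- \frac{1}{11}\right) 2 = -80 - - \frac{16}{33} = -80 + \frac{16}{33} = - \frac{2624}{33}$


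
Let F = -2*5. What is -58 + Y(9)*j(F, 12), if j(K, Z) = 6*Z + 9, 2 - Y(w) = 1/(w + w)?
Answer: 199/2 ≈ 99.500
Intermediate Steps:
Y(w) = 2 - 1/(2*w) (Y(w) = 2 - 1/(w + w) = 2 - 1/(2*w))
F = -10
j(K, Z) = 9 + 6*Z
-58 + Y(9)*j(F, 12) = -58 + (2 - ½/9)*(9 + 6*12) = -58 + (2 - ½*⅑)*(9 + 72) = -58 + (2 - 1/18)*81 = -58 + (35/18)*81 = -58 + 315/2 = 199/2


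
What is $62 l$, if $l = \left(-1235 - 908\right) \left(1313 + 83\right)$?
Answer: $-185480936$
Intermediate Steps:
$l = -2991628$ ($l = \left(-2143\right) 1396 = -2991628$)
$62 l = 62 \left(-2991628\right) = -185480936$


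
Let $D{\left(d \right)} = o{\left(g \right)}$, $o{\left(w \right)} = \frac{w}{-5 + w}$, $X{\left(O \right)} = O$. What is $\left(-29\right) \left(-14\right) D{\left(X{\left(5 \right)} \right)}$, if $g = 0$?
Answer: $0$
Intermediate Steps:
$D{\left(d \right)} = 0$ ($D{\left(d \right)} = \frac{0}{-5 + 0} = \frac{0}{-5} = 0 \left(- \frac{1}{5}\right) = 0$)
$\left(-29\right) \left(-14\right) D{\left(X{\left(5 \right)} \right)} = \left(-29\right) \left(-14\right) 0 = 406 \cdot 0 = 0$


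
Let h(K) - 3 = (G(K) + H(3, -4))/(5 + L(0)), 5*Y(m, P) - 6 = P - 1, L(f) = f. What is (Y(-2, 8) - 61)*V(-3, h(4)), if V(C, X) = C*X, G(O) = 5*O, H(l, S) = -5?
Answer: 5256/5 ≈ 1051.2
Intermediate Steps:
Y(m, P) = 1 + P/5 (Y(m, P) = 6/5 + (P - 1)/5 = 6/5 + (-1 + P)/5 = 6/5 + (-⅕ + P/5) = 1 + P/5)
h(K) = 2 + K (h(K) = 3 + (5*K - 5)/(5 + 0) = 3 + (-5 + 5*K)/5 = 3 + (-5 + 5*K)*(⅕) = 3 + (-1 + K) = 2 + K)
(Y(-2, 8) - 61)*V(-3, h(4)) = ((1 + (⅕)*8) - 61)*(-3*(2 + 4)) = ((1 + 8/5) - 61)*(-3*6) = (13/5 - 61)*(-18) = -292/5*(-18) = 5256/5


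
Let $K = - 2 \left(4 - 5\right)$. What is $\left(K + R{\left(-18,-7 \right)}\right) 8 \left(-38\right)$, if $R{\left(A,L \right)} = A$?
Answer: $4864$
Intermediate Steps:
$K = 2$ ($K = \left(-2\right) \left(-1\right) = 2$)
$\left(K + R{\left(-18,-7 \right)}\right) 8 \left(-38\right) = \left(2 - 18\right) 8 \left(-38\right) = \left(-16\right) \left(-304\right) = 4864$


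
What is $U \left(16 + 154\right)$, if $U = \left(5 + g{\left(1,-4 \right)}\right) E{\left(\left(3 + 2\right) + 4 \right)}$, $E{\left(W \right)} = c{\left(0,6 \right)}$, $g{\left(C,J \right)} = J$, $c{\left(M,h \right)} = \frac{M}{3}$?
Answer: $0$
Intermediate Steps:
$c{\left(M,h \right)} = \frac{M}{3}$ ($c{\left(M,h \right)} = M \frac{1}{3} = \frac{M}{3}$)
$E{\left(W \right)} = 0$ ($E{\left(W \right)} = \frac{1}{3} \cdot 0 = 0$)
$U = 0$ ($U = \left(5 - 4\right) 0 = 1 \cdot 0 = 0$)
$U \left(16 + 154\right) = 0 \left(16 + 154\right) = 0 \cdot 170 = 0$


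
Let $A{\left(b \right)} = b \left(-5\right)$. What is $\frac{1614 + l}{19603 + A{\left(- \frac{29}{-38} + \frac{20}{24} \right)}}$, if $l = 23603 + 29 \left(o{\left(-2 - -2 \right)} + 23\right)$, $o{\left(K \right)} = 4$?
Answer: $\frac{370500}{279229} \approx 1.3269$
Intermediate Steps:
$A{\left(b \right)} = - 5 b$
$l = 24386$ ($l = 23603 + 29 \left(4 + 23\right) = 23603 + 29 \cdot 27 = 23603 + 783 = 24386$)
$\frac{1614 + l}{19603 + A{\left(- \frac{29}{-38} + \frac{20}{24} \right)}} = \frac{1614 + 24386}{19603 - 5 \left(- \frac{29}{-38} + \frac{20}{24}\right)} = \frac{26000}{19603 - 5 \left(\left(-29\right) \left(- \frac{1}{38}\right) + 20 \cdot \frac{1}{24}\right)} = \frac{26000}{19603 - 5 \left(\frac{29}{38} + \frac{5}{6}\right)} = \frac{26000}{19603 - \frac{455}{57}} = \frac{26000}{\frac{1116916}{57}} = 26000 \cdot \frac{57}{1116916} = \frac{370500}{279229}$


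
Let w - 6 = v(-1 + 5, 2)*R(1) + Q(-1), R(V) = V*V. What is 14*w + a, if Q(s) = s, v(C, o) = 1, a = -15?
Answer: 69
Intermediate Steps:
R(V) = V²
w = 6 (w = 6 + (1*1² - 1) = 6 + (1*1 - 1) = 6 + (1 - 1) = 6 + 0 = 6)
14*w + a = 14*6 - 15 = 84 - 15 = 69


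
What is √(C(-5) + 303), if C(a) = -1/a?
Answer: 2*√1895/5 ≈ 17.413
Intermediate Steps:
√(C(-5) + 303) = √(-1/(-5) + 303) = √(-1*(-⅕) + 303) = √(⅕ + 303) = √(1516/5) = 2*√1895/5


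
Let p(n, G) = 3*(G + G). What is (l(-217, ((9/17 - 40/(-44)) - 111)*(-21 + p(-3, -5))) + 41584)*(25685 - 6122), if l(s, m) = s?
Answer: 809262621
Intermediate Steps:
p(n, G) = 6*G (p(n, G) = 3*(2*G) = 6*G)
(l(-217, ((9/17 - 40/(-44)) - 111)*(-21 + p(-3, -5))) + 41584)*(25685 - 6122) = (-217 + 41584)*(25685 - 6122) = 41367*19563 = 809262621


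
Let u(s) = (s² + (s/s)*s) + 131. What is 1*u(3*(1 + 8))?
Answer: 887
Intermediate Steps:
u(s) = 131 + s + s² (u(s) = (s² + 1*s) + 131 = (s² + s) + 131 = (s + s²) + 131 = 131 + s + s²)
1*u(3*(1 + 8)) = 1*(131 + 3*(1 + 8) + (3*(1 + 8))²) = 1*(131 + 3*9 + (3*9)²) = 1*(131 + 27 + 27²) = 1*(131 + 27 + 729) = 1*887 = 887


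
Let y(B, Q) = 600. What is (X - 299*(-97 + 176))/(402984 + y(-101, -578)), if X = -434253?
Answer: -228937/201792 ≈ -1.1345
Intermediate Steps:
(X - 299*(-97 + 176))/(402984 + y(-101, -578)) = (-434253 - 299*(-97 + 176))/(402984 + 600) = (-434253 - 299*79)/403584 = (-434253 - 23621)*(1/403584) = -457874*1/403584 = -228937/201792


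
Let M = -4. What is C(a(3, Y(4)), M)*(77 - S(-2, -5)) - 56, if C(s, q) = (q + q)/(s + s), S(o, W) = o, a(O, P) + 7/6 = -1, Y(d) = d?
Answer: 1168/13 ≈ 89.846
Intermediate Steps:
a(O, P) = -13/6 (a(O, P) = -7/6 - 1 = -13/6)
C(s, q) = q/s (C(s, q) = (2*q)/((2*s)) = (2*q)*(1/(2*s)) = q/s)
C(a(3, Y(4)), M)*(77 - S(-2, -5)) - 56 = (-4/(-13/6))*(77 - 1*(-2)) - 56 = (-4*(-6/13))*(77 + 2) - 56 = (24/13)*79 - 56 = 1896/13 - 56 = 1168/13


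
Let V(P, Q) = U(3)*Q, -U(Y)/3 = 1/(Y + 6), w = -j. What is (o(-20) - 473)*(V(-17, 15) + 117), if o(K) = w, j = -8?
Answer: -52080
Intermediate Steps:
w = 8 (w = -1*(-8) = 8)
o(K) = 8
U(Y) = -3/(6 + Y) (U(Y) = -3/(Y + 6) = -3/(6 + Y))
V(P, Q) = -Q/3 (V(P, Q) = (-3/(6 + 3))*Q = (-3/9)*Q = (-3*1/9)*Q = -Q/3)
(o(-20) - 473)*(V(-17, 15) + 117) = (8 - 473)*(-1/3*15 + 117) = -465*(-5 + 117) = -465*112 = -52080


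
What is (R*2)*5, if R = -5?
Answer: -50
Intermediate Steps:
(R*2)*5 = -5*2*5 = -10*5 = -50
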